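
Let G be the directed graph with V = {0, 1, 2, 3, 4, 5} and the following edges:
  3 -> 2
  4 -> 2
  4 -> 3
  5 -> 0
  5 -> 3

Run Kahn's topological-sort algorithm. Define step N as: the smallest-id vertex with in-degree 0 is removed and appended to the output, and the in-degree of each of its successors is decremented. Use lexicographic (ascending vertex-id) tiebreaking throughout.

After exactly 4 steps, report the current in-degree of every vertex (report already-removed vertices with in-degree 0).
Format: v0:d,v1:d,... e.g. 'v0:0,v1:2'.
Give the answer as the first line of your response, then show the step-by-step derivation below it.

v0:0,v1:0,v2:1,v3:0,v4:0,v5:0

step 1: output 1; order=[1]; indeg=(1,0,2,2,0,0)
step 2: output 4; order=[1,4]; indeg=(1,0,1,1,0,0)
step 3: output 5; order=[1,4,5]; indeg=(0,0,1,0,0,0)
step 4: output 0; order=[1,4,5,0]; indeg=(0,0,1,0,0,0)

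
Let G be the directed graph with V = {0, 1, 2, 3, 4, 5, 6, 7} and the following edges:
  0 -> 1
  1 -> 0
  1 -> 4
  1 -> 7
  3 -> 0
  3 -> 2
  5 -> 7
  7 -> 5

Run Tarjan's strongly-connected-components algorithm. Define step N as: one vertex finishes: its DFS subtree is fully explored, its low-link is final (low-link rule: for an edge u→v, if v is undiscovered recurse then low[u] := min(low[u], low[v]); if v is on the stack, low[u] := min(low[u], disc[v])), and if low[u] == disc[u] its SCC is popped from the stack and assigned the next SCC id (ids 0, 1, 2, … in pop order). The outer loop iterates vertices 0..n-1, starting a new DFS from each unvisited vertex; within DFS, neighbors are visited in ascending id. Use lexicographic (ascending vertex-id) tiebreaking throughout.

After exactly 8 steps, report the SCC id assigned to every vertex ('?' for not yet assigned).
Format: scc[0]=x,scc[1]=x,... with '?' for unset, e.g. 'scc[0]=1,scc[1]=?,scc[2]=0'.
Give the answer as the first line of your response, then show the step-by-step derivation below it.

scc[0]=2,scc[1]=2,scc[2]=3,scc[3]=4,scc[4]=0,scc[5]=1,scc[6]=5,scc[7]=1

step 1: low=(low[0]=0,low[1]=0,low[2]=?,low[3]=?,low[4]=2,low[5]=?,low[6]=?,low[7]=?); scc=(scc[0]=?,scc[1]=?,scc[2]=?,scc[3]=?,scc[4]=0,scc[5]=?,scc[6]=?,scc[7]=?)
step 2: low=(low[0]=0,low[1]=0,low[2]=?,low[3]=?,low[4]=2,low[5]=3,low[6]=?,low[7]=3); scc=(scc[0]=?,scc[1]=?,scc[2]=?,scc[3]=?,scc[4]=0,scc[5]=?,scc[6]=?,scc[7]=?)
step 3: low=(low[0]=0,low[1]=0,low[2]=?,low[3]=?,low[4]=2,low[5]=3,low[6]=?,low[7]=3); scc=(scc[0]=?,scc[1]=?,scc[2]=?,scc[3]=?,scc[4]=0,scc[5]=1,scc[6]=?,scc[7]=1)
step 4: low=(low[0]=0,low[1]=0,low[2]=?,low[3]=?,low[4]=2,low[5]=3,low[6]=?,low[7]=3); scc=(scc[0]=?,scc[1]=?,scc[2]=?,scc[3]=?,scc[4]=0,scc[5]=1,scc[6]=?,scc[7]=1)
step 5: low=(low[0]=0,low[1]=0,low[2]=?,low[3]=?,low[4]=2,low[5]=3,low[6]=?,low[7]=3); scc=(scc[0]=2,scc[1]=2,scc[2]=?,scc[3]=?,scc[4]=0,scc[5]=1,scc[6]=?,scc[7]=1)
step 6: low=(low[0]=0,low[1]=0,low[2]=5,low[3]=?,low[4]=2,low[5]=3,low[6]=?,low[7]=3); scc=(scc[0]=2,scc[1]=2,scc[2]=3,scc[3]=?,scc[4]=0,scc[5]=1,scc[6]=?,scc[7]=1)
step 7: low=(low[0]=0,low[1]=0,low[2]=5,low[3]=6,low[4]=2,low[5]=3,low[6]=?,low[7]=3); scc=(scc[0]=2,scc[1]=2,scc[2]=3,scc[3]=4,scc[4]=0,scc[5]=1,scc[6]=?,scc[7]=1)
step 8: low=(low[0]=0,low[1]=0,low[2]=5,low[3]=6,low[4]=2,low[5]=3,low[6]=7,low[7]=3); scc=(scc[0]=2,scc[1]=2,scc[2]=3,scc[3]=4,scc[4]=0,scc[5]=1,scc[6]=5,scc[7]=1)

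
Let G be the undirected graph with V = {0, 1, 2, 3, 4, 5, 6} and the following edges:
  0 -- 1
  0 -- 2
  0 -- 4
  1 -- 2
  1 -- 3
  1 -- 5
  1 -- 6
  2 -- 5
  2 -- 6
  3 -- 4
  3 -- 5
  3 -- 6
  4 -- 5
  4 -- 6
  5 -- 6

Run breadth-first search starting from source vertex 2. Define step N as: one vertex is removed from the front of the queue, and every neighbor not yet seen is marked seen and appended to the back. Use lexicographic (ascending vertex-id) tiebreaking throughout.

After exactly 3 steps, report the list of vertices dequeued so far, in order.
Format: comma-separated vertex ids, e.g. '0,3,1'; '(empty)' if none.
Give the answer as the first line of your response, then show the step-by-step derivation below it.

2,0,1

step 1: dequeue 2; queue=[0,1,5,6]; order=2
step 2: dequeue 0; queue=[1,5,6,4]; order=2,0
step 3: dequeue 1; queue=[5,6,4,3]; order=2,0,1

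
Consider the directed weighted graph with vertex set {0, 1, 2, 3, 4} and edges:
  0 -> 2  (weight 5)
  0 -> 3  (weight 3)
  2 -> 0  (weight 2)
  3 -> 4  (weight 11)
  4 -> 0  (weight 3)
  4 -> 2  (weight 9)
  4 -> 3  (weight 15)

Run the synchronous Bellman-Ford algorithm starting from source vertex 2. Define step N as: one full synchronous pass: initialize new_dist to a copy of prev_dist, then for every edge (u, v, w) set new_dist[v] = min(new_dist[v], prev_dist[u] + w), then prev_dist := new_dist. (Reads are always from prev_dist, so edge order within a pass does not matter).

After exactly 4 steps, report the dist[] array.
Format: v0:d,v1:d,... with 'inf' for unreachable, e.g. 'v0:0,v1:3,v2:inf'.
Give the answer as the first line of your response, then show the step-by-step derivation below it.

v0:2,v1:inf,v2:0,v3:5,v4:16

step 1: dist = v0:2,v1:inf,v2:0,v3:inf,v4:inf
step 2: dist = v0:2,v1:inf,v2:0,v3:5,v4:inf
step 3: dist = v0:2,v1:inf,v2:0,v3:5,v4:16
step 4: dist = v0:2,v1:inf,v2:0,v3:5,v4:16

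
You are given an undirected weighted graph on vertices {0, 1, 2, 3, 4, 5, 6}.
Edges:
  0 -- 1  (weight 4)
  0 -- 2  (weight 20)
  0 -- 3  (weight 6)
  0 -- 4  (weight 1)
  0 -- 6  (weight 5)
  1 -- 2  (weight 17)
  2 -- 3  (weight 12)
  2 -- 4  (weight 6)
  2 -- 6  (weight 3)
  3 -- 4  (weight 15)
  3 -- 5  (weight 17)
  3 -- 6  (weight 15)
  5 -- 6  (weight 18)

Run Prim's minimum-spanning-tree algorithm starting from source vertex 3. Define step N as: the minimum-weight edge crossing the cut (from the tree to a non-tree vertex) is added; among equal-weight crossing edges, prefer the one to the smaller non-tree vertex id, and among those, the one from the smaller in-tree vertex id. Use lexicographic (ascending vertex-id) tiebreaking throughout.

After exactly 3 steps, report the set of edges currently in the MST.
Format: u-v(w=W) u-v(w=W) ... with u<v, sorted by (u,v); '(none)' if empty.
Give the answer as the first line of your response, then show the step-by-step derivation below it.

0-1(w=4) 0-3(w=6) 0-4(w=1)

step 1: add edge 0-3 (w=6); MST = {0-3(w=6)}
step 2: add edge 0-4 (w=1); MST = {0-3(w=6) 0-4(w=1)}
step 3: add edge 0-1 (w=4); MST = {0-1(w=4) 0-3(w=6) 0-4(w=1)}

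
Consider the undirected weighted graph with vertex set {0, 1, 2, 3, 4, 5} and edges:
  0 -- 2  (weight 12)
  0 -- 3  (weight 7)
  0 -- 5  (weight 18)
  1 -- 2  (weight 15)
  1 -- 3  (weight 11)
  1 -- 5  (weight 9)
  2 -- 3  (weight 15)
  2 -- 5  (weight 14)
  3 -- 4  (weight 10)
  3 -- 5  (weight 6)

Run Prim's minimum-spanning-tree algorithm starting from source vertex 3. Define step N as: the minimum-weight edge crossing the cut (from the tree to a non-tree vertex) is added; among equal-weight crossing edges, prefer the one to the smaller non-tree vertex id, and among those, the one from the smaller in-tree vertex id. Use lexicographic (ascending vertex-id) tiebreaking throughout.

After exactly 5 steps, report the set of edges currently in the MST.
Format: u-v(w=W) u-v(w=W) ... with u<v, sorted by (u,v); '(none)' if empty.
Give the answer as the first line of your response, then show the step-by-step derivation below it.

0-2(w=12) 0-3(w=7) 1-5(w=9) 3-4(w=10) 3-5(w=6)

step 1: add edge 3-5 (w=6); MST = {3-5(w=6)}
step 2: add edge 0-3 (w=7); MST = {0-3(w=7) 3-5(w=6)}
step 3: add edge 1-5 (w=9); MST = {0-3(w=7) 1-5(w=9) 3-5(w=6)}
step 4: add edge 3-4 (w=10); MST = {0-3(w=7) 1-5(w=9) 3-4(w=10) 3-5(w=6)}
step 5: add edge 0-2 (w=12); MST = {0-2(w=12) 0-3(w=7) 1-5(w=9) 3-4(w=10) 3-5(w=6)}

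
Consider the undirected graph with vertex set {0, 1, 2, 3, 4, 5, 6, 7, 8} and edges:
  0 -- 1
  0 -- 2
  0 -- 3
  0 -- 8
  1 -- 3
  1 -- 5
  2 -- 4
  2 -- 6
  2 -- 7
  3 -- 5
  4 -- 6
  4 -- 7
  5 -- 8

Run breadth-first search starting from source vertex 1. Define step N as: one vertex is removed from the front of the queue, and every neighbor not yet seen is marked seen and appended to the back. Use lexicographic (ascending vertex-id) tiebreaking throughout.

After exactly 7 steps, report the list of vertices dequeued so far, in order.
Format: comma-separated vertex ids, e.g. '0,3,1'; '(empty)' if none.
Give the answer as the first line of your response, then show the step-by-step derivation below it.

1,0,3,5,2,8,4

step 1: dequeue 1; queue=[0,3,5]; order=1
step 2: dequeue 0; queue=[3,5,2,8]; order=1,0
step 3: dequeue 3; queue=[5,2,8]; order=1,0,3
step 4: dequeue 5; queue=[2,8]; order=1,0,3,5
step 5: dequeue 2; queue=[8,4,6,7]; order=1,0,3,5,2
step 6: dequeue 8; queue=[4,6,7]; order=1,0,3,5,2,8
step 7: dequeue 4; queue=[6,7]; order=1,0,3,5,2,8,4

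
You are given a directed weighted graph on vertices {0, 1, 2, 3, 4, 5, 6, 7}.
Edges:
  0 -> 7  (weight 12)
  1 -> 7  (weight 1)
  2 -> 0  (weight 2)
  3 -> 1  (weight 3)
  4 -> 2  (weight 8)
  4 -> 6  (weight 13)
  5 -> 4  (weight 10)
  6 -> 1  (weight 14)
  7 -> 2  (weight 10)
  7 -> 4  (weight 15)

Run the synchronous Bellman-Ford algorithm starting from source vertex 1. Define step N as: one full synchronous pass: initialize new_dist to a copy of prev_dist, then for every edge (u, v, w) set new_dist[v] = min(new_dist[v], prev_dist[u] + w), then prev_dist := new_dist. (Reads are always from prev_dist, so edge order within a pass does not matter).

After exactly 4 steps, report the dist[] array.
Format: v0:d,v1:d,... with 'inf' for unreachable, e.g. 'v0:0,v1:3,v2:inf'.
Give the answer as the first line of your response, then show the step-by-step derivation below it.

v0:13,v1:0,v2:11,v3:inf,v4:16,v5:inf,v6:29,v7:1

step 1: dist = v0:inf,v1:0,v2:inf,v3:inf,v4:inf,v5:inf,v6:inf,v7:1
step 2: dist = v0:inf,v1:0,v2:11,v3:inf,v4:16,v5:inf,v6:inf,v7:1
step 3: dist = v0:13,v1:0,v2:11,v3:inf,v4:16,v5:inf,v6:29,v7:1
step 4: dist = v0:13,v1:0,v2:11,v3:inf,v4:16,v5:inf,v6:29,v7:1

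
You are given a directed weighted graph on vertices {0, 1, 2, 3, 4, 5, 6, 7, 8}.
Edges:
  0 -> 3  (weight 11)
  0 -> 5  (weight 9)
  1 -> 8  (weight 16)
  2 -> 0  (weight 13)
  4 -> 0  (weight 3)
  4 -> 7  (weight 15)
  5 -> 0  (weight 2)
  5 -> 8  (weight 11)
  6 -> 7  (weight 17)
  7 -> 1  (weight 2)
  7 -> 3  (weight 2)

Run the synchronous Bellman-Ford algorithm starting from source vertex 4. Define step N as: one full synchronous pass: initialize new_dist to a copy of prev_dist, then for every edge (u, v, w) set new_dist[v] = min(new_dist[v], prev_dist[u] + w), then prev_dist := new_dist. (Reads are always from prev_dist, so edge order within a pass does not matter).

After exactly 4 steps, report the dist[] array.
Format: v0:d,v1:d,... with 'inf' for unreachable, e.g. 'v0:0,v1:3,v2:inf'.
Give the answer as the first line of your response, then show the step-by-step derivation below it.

v0:3,v1:17,v2:inf,v3:14,v4:0,v5:12,v6:inf,v7:15,v8:23

step 1: dist = v0:3,v1:inf,v2:inf,v3:inf,v4:0,v5:inf,v6:inf,v7:15,v8:inf
step 2: dist = v0:3,v1:17,v2:inf,v3:14,v4:0,v5:12,v6:inf,v7:15,v8:inf
step 3: dist = v0:3,v1:17,v2:inf,v3:14,v4:0,v5:12,v6:inf,v7:15,v8:23
step 4: dist = v0:3,v1:17,v2:inf,v3:14,v4:0,v5:12,v6:inf,v7:15,v8:23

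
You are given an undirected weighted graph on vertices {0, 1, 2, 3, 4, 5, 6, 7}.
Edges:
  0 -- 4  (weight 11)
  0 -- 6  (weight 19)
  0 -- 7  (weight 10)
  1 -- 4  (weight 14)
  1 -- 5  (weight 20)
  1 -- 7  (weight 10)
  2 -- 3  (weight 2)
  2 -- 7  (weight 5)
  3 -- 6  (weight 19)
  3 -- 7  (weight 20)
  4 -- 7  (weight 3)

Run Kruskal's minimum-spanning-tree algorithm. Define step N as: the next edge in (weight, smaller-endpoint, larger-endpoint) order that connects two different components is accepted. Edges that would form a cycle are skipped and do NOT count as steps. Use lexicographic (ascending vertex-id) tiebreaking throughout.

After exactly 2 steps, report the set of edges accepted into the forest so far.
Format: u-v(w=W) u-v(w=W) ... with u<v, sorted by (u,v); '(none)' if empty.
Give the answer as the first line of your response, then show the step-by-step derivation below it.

2-3(w=2) 4-7(w=3)

step 1: add edge 2-3 (w=2); MST = {2-3(w=2)}
step 2: add edge 4-7 (w=3); MST = {2-3(w=2) 4-7(w=3)}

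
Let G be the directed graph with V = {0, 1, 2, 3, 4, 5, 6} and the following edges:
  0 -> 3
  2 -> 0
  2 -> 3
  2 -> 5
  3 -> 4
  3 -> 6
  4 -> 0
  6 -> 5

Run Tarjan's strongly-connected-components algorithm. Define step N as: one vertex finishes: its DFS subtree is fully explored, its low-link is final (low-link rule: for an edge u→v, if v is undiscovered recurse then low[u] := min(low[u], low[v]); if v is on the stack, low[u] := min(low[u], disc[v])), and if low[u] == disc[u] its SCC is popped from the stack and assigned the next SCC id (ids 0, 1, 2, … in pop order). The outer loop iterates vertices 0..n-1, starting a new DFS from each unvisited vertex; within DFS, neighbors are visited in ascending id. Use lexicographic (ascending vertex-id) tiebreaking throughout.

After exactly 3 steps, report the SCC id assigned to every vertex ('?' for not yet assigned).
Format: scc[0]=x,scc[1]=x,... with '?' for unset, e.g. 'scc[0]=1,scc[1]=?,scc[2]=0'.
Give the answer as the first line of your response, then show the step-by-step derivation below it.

scc[0]=?,scc[1]=?,scc[2]=?,scc[3]=?,scc[4]=?,scc[5]=0,scc[6]=1

step 1: low=(low[0]=0,low[1]=?,low[2]=?,low[3]=1,low[4]=0,low[5]=?,low[6]=?); scc=(scc[0]=?,scc[1]=?,scc[2]=?,scc[3]=?,scc[4]=?,scc[5]=?,scc[6]=?)
step 2: low=(low[0]=0,low[1]=?,low[2]=?,low[3]=0,low[4]=0,low[5]=4,low[6]=3); scc=(scc[0]=?,scc[1]=?,scc[2]=?,scc[3]=?,scc[4]=?,scc[5]=0,scc[6]=?)
step 3: low=(low[0]=0,low[1]=?,low[2]=?,low[3]=0,low[4]=0,low[5]=4,low[6]=3); scc=(scc[0]=?,scc[1]=?,scc[2]=?,scc[3]=?,scc[4]=?,scc[5]=0,scc[6]=1)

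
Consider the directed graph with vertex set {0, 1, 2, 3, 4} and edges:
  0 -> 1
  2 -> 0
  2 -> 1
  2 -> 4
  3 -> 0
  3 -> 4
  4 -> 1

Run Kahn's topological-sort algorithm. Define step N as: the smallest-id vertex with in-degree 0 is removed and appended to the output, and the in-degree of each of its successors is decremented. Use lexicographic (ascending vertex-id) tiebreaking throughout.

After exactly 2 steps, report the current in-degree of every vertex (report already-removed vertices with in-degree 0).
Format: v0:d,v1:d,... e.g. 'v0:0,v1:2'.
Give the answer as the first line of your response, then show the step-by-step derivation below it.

v0:0,v1:2,v2:0,v3:0,v4:0

step 1: output 2; order=[2]; indeg=(1,2,0,0,1)
step 2: output 3; order=[2,3]; indeg=(0,2,0,0,0)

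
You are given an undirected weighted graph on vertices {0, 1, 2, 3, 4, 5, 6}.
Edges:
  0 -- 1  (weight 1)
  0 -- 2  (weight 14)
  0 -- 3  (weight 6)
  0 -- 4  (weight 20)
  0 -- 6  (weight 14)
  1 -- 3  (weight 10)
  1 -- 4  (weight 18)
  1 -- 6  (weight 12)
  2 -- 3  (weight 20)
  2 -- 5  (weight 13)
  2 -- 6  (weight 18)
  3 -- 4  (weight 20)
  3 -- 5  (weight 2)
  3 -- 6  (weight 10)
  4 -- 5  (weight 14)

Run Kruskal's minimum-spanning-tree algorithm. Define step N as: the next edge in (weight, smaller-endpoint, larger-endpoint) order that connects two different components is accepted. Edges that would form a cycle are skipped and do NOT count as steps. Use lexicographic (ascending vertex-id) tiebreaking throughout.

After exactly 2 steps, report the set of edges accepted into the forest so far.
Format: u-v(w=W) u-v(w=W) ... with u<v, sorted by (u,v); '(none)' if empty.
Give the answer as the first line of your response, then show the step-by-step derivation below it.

0-1(w=1) 3-5(w=2)

step 1: add edge 0-1 (w=1); MST = {0-1(w=1)}
step 2: add edge 3-5 (w=2); MST = {0-1(w=1) 3-5(w=2)}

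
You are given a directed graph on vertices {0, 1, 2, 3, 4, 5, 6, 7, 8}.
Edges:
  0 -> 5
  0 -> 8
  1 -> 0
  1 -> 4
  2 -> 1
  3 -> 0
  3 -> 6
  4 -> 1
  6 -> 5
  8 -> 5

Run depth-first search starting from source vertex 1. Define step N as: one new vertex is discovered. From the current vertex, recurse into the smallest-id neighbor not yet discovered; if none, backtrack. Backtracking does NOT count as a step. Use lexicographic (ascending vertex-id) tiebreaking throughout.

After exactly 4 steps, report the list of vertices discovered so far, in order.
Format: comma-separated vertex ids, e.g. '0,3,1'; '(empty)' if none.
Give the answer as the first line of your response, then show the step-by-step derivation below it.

1,0,5,8

step 1: discover 1; path=1; order=1
step 2: discover 0; path=1>0; order=1,0
step 3: discover 5; path=1>0>5; order=1,0,5
step 4: discover 8; path=1>0>8; order=1,0,5,8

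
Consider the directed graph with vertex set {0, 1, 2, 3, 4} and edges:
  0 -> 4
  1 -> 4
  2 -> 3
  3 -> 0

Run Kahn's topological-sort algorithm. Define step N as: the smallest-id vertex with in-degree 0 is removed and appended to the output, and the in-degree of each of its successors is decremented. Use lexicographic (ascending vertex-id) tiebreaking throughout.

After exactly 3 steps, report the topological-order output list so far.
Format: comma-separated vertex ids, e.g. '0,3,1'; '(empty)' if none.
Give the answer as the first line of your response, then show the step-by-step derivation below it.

1,2,3

step 1: output 1; order=[1]; indeg=(1,0,0,1,1)
step 2: output 2; order=[1,2]; indeg=(1,0,0,0,1)
step 3: output 3; order=[1,2,3]; indeg=(0,0,0,0,1)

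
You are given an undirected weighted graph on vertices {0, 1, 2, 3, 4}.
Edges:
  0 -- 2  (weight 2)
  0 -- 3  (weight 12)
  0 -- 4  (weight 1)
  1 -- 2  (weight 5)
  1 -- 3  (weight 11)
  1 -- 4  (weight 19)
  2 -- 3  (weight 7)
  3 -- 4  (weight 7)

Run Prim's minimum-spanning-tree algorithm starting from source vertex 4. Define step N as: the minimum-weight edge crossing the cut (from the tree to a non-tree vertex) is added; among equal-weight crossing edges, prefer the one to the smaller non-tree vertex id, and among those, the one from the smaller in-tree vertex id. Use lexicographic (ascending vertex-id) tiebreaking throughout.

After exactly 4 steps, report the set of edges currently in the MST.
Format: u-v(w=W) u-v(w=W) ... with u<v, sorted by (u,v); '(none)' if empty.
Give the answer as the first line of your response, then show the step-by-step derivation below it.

0-2(w=2) 0-4(w=1) 1-2(w=5) 2-3(w=7)

step 1: add edge 0-4 (w=1); MST = {0-4(w=1)}
step 2: add edge 0-2 (w=2); MST = {0-2(w=2) 0-4(w=1)}
step 3: add edge 1-2 (w=5); MST = {0-2(w=2) 0-4(w=1) 1-2(w=5)}
step 4: add edge 2-3 (w=7); MST = {0-2(w=2) 0-4(w=1) 1-2(w=5) 2-3(w=7)}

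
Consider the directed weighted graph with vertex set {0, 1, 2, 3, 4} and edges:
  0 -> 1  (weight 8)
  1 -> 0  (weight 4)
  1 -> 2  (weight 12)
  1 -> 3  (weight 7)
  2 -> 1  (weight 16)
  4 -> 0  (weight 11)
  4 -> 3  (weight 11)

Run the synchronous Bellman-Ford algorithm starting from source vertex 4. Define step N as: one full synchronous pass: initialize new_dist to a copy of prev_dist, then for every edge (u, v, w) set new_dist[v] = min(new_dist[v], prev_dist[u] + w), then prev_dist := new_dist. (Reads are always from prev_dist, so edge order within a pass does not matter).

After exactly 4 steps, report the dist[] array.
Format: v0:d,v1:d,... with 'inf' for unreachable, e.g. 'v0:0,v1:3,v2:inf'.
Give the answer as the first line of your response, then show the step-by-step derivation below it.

v0:11,v1:19,v2:31,v3:11,v4:0

step 1: dist = v0:11,v1:inf,v2:inf,v3:11,v4:0
step 2: dist = v0:11,v1:19,v2:inf,v3:11,v4:0
step 3: dist = v0:11,v1:19,v2:31,v3:11,v4:0
step 4: dist = v0:11,v1:19,v2:31,v3:11,v4:0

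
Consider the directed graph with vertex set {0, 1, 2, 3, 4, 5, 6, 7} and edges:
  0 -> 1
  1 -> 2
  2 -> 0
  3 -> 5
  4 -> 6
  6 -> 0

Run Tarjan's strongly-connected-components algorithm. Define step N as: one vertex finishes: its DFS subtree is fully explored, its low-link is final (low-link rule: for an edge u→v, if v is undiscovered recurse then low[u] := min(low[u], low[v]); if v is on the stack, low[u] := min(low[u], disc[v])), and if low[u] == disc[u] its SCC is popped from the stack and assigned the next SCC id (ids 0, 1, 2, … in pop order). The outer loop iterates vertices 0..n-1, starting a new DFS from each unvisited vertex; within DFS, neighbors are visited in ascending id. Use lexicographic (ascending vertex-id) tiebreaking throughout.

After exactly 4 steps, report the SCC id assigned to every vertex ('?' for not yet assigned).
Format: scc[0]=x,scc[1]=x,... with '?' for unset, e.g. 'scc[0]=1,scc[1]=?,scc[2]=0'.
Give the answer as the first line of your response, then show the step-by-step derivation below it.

scc[0]=0,scc[1]=0,scc[2]=0,scc[3]=?,scc[4]=?,scc[5]=1,scc[6]=?,scc[7]=?

step 1: low=(low[0]=0,low[1]=1,low[2]=0,low[3]=?,low[4]=?,low[5]=?,low[6]=?,low[7]=?); scc=(scc[0]=?,scc[1]=?,scc[2]=?,scc[3]=?,scc[4]=?,scc[5]=?,scc[6]=?,scc[7]=?)
step 2: low=(low[0]=0,low[1]=0,low[2]=0,low[3]=?,low[4]=?,low[5]=?,low[6]=?,low[7]=?); scc=(scc[0]=?,scc[1]=?,scc[2]=?,scc[3]=?,scc[4]=?,scc[5]=?,scc[6]=?,scc[7]=?)
step 3: low=(low[0]=0,low[1]=0,low[2]=0,low[3]=?,low[4]=?,low[5]=?,low[6]=?,low[7]=?); scc=(scc[0]=0,scc[1]=0,scc[2]=0,scc[3]=?,scc[4]=?,scc[5]=?,scc[6]=?,scc[7]=?)
step 4: low=(low[0]=0,low[1]=0,low[2]=0,low[3]=3,low[4]=?,low[5]=4,low[6]=?,low[7]=?); scc=(scc[0]=0,scc[1]=0,scc[2]=0,scc[3]=?,scc[4]=?,scc[5]=1,scc[6]=?,scc[7]=?)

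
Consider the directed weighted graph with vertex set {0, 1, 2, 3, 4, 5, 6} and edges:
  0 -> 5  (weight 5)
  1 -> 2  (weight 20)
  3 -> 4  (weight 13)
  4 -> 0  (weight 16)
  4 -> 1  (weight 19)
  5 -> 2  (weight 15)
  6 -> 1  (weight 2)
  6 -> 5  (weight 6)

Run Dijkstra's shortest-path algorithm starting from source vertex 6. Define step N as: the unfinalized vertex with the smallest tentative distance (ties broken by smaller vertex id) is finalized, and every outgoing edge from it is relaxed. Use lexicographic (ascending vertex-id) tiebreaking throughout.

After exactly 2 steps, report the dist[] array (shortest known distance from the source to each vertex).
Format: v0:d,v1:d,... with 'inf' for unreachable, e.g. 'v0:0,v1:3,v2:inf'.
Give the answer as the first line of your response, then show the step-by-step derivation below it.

v0:inf,v1:2,v2:22,v3:inf,v4:inf,v5:6,v6:0

step 1: dist = v0:inf,v1:2,v2:inf,v3:inf,v4:inf,v5:6,v6:0
step 2: dist = v0:inf,v1:2,v2:22,v3:inf,v4:inf,v5:6,v6:0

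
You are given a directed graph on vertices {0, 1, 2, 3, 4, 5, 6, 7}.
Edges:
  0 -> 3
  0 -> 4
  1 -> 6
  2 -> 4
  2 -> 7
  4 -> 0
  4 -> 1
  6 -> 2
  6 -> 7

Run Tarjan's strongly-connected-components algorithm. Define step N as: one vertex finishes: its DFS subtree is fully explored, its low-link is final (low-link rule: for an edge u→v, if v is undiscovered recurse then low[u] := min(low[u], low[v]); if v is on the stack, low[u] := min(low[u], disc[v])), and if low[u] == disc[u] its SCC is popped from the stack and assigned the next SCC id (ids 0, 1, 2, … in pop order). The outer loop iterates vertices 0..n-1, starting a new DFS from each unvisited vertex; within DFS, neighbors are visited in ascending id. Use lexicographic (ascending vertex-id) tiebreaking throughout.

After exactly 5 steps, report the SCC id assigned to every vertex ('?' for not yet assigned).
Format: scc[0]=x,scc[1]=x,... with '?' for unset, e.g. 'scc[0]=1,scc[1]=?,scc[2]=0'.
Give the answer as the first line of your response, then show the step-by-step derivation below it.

scc[0]=?,scc[1]=?,scc[2]=?,scc[3]=0,scc[4]=?,scc[5]=?,scc[6]=?,scc[7]=1

step 1: low=(low[0]=0,low[1]=?,low[2]=?,low[3]=1,low[4]=?,low[5]=?,low[6]=?,low[7]=?); scc=(scc[0]=?,scc[1]=?,scc[2]=?,scc[3]=0,scc[4]=?,scc[5]=?,scc[6]=?,scc[7]=?)
step 2: low=(low[0]=0,low[1]=3,low[2]=2,low[3]=1,low[4]=0,low[5]=?,low[6]=4,low[7]=6); scc=(scc[0]=?,scc[1]=?,scc[2]=?,scc[3]=0,scc[4]=?,scc[5]=?,scc[6]=?,scc[7]=1)
step 3: low=(low[0]=0,low[1]=3,low[2]=2,low[3]=1,low[4]=0,low[5]=?,low[6]=4,low[7]=6); scc=(scc[0]=?,scc[1]=?,scc[2]=?,scc[3]=0,scc[4]=?,scc[5]=?,scc[6]=?,scc[7]=1)
step 4: low=(low[0]=0,low[1]=3,low[2]=2,low[3]=1,low[4]=0,low[5]=?,low[6]=2,low[7]=6); scc=(scc[0]=?,scc[1]=?,scc[2]=?,scc[3]=0,scc[4]=?,scc[5]=?,scc[6]=?,scc[7]=1)
step 5: low=(low[0]=0,low[1]=2,low[2]=2,low[3]=1,low[4]=0,low[5]=?,low[6]=2,low[7]=6); scc=(scc[0]=?,scc[1]=?,scc[2]=?,scc[3]=0,scc[4]=?,scc[5]=?,scc[6]=?,scc[7]=1)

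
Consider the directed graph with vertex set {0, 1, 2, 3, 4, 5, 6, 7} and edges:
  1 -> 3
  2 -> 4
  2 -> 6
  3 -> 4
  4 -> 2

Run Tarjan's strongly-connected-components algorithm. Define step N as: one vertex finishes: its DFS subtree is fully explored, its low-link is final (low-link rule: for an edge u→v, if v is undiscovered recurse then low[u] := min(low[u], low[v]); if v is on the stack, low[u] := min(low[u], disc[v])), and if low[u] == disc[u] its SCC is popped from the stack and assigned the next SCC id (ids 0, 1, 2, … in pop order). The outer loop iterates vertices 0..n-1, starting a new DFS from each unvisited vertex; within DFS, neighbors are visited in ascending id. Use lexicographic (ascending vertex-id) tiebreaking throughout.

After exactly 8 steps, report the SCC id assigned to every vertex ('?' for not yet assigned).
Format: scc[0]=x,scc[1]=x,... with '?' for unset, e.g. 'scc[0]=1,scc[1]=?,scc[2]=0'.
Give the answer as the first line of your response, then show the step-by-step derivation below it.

scc[0]=0,scc[1]=4,scc[2]=2,scc[3]=3,scc[4]=2,scc[5]=5,scc[6]=1,scc[7]=6

step 1: low=(low[0]=0,low[1]=?,low[2]=?,low[3]=?,low[4]=?,low[5]=?,low[6]=?,low[7]=?); scc=(scc[0]=0,scc[1]=?,scc[2]=?,scc[3]=?,scc[4]=?,scc[5]=?,scc[6]=?,scc[7]=?)
step 2: low=(low[0]=0,low[1]=1,low[2]=3,low[3]=2,low[4]=3,low[5]=?,low[6]=5,low[7]=?); scc=(scc[0]=0,scc[1]=?,scc[2]=?,scc[3]=?,scc[4]=?,scc[5]=?,scc[6]=1,scc[7]=?)
step 3: low=(low[0]=0,low[1]=1,low[2]=3,low[3]=2,low[4]=3,low[5]=?,low[6]=5,low[7]=?); scc=(scc[0]=0,scc[1]=?,scc[2]=?,scc[3]=?,scc[4]=?,scc[5]=?,scc[6]=1,scc[7]=?)
step 4: low=(low[0]=0,low[1]=1,low[2]=3,low[3]=2,low[4]=3,low[5]=?,low[6]=5,low[7]=?); scc=(scc[0]=0,scc[1]=?,scc[2]=2,scc[3]=?,scc[4]=2,scc[5]=?,scc[6]=1,scc[7]=?)
step 5: low=(low[0]=0,low[1]=1,low[2]=3,low[3]=2,low[4]=3,low[5]=?,low[6]=5,low[7]=?); scc=(scc[0]=0,scc[1]=?,scc[2]=2,scc[3]=3,scc[4]=2,scc[5]=?,scc[6]=1,scc[7]=?)
step 6: low=(low[0]=0,low[1]=1,low[2]=3,low[3]=2,low[4]=3,low[5]=?,low[6]=5,low[7]=?); scc=(scc[0]=0,scc[1]=4,scc[2]=2,scc[3]=3,scc[4]=2,scc[5]=?,scc[6]=1,scc[7]=?)
step 7: low=(low[0]=0,low[1]=1,low[2]=3,low[3]=2,low[4]=3,low[5]=6,low[6]=5,low[7]=?); scc=(scc[0]=0,scc[1]=4,scc[2]=2,scc[3]=3,scc[4]=2,scc[5]=5,scc[6]=1,scc[7]=?)
step 8: low=(low[0]=0,low[1]=1,low[2]=3,low[3]=2,low[4]=3,low[5]=6,low[6]=5,low[7]=7); scc=(scc[0]=0,scc[1]=4,scc[2]=2,scc[3]=3,scc[4]=2,scc[5]=5,scc[6]=1,scc[7]=6)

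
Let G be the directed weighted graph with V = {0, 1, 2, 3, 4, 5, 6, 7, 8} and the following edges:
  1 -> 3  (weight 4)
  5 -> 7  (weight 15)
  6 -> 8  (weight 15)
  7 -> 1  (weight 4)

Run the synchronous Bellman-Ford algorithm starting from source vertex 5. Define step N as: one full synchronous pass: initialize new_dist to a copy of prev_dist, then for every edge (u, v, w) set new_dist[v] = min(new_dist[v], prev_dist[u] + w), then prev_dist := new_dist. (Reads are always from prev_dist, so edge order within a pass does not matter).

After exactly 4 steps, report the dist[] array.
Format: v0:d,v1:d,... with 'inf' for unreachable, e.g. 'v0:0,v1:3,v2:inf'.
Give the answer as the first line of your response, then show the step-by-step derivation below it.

v0:inf,v1:19,v2:inf,v3:23,v4:inf,v5:0,v6:inf,v7:15,v8:inf

step 1: dist = v0:inf,v1:inf,v2:inf,v3:inf,v4:inf,v5:0,v6:inf,v7:15,v8:inf
step 2: dist = v0:inf,v1:19,v2:inf,v3:inf,v4:inf,v5:0,v6:inf,v7:15,v8:inf
step 3: dist = v0:inf,v1:19,v2:inf,v3:23,v4:inf,v5:0,v6:inf,v7:15,v8:inf
step 4: dist = v0:inf,v1:19,v2:inf,v3:23,v4:inf,v5:0,v6:inf,v7:15,v8:inf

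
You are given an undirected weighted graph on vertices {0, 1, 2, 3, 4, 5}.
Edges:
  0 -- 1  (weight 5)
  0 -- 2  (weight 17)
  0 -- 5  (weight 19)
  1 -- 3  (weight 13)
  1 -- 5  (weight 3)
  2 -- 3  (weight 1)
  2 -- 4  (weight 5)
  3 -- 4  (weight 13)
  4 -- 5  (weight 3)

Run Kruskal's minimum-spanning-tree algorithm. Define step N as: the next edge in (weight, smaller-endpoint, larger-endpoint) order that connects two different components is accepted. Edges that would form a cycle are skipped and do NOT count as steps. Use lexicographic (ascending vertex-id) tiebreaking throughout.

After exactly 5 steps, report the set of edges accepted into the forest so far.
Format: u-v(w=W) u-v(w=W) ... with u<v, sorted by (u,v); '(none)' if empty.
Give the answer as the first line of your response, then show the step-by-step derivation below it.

0-1(w=5) 1-5(w=3) 2-3(w=1) 2-4(w=5) 4-5(w=3)

step 1: add edge 2-3 (w=1); MST = {2-3(w=1)}
step 2: add edge 1-5 (w=3); MST = {1-5(w=3) 2-3(w=1)}
step 3: add edge 4-5 (w=3); MST = {1-5(w=3) 2-3(w=1) 4-5(w=3)}
step 4: add edge 0-1 (w=5); MST = {0-1(w=5) 1-5(w=3) 2-3(w=1) 4-5(w=3)}
step 5: add edge 2-4 (w=5); MST = {0-1(w=5) 1-5(w=3) 2-3(w=1) 2-4(w=5) 4-5(w=3)}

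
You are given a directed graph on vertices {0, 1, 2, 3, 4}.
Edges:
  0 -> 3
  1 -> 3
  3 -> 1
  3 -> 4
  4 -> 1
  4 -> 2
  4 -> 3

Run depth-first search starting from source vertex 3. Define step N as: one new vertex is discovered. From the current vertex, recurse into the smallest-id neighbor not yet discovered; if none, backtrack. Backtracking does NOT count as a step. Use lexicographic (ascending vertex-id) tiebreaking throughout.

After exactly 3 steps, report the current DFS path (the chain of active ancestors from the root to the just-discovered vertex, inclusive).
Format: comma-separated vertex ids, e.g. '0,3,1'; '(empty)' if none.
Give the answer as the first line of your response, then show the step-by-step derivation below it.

3,4

step 1: discover 3; path=3; order=3
step 2: discover 1; path=3>1; order=3,1
step 3: discover 4; path=3>4; order=3,1,4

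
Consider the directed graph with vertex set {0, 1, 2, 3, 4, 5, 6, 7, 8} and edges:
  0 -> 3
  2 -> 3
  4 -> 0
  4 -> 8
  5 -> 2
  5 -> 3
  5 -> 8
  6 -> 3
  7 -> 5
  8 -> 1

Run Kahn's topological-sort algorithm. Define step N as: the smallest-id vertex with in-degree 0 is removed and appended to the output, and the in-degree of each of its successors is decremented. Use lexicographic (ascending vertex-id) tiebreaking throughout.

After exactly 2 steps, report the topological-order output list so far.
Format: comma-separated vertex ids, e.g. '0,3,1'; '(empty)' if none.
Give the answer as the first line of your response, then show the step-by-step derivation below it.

4,0

step 1: output 4; order=[4]; indeg=(0,1,1,4,0,1,0,0,1)
step 2: output 0; order=[4,0]; indeg=(0,1,1,3,0,1,0,0,1)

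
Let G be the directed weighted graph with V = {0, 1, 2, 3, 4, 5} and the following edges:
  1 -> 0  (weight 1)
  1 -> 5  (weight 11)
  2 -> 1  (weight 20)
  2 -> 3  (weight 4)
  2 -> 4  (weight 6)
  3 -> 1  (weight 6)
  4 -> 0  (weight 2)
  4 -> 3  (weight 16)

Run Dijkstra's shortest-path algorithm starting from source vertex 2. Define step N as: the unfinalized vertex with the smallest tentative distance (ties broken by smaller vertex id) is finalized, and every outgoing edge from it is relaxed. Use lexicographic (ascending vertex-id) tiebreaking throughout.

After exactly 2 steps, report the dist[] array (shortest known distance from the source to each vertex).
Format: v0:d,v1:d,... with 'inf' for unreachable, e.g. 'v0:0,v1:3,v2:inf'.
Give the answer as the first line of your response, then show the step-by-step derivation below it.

v0:inf,v1:10,v2:0,v3:4,v4:6,v5:inf

step 1: dist = v0:inf,v1:20,v2:0,v3:4,v4:6,v5:inf
step 2: dist = v0:inf,v1:10,v2:0,v3:4,v4:6,v5:inf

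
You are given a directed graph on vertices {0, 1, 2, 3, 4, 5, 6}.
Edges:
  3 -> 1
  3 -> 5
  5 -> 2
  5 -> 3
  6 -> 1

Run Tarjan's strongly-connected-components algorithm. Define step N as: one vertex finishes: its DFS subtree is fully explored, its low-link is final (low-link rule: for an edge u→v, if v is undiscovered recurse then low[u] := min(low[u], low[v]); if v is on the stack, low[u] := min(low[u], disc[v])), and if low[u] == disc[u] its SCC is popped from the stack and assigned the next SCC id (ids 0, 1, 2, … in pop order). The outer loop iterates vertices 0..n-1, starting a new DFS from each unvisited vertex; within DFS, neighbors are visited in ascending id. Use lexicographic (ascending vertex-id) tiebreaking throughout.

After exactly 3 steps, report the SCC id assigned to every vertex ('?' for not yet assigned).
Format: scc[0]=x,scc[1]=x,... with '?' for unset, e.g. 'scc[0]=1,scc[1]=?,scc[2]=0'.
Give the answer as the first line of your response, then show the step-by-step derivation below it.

scc[0]=0,scc[1]=1,scc[2]=2,scc[3]=?,scc[4]=?,scc[5]=?,scc[6]=?

step 1: low=(low[0]=0,low[1]=?,low[2]=?,low[3]=?,low[4]=?,low[5]=?,low[6]=?); scc=(scc[0]=0,scc[1]=?,scc[2]=?,scc[3]=?,scc[4]=?,scc[5]=?,scc[6]=?)
step 2: low=(low[0]=0,low[1]=1,low[2]=?,low[3]=?,low[4]=?,low[5]=?,low[6]=?); scc=(scc[0]=0,scc[1]=1,scc[2]=?,scc[3]=?,scc[4]=?,scc[5]=?,scc[6]=?)
step 3: low=(low[0]=0,low[1]=1,low[2]=2,low[3]=?,low[4]=?,low[5]=?,low[6]=?); scc=(scc[0]=0,scc[1]=1,scc[2]=2,scc[3]=?,scc[4]=?,scc[5]=?,scc[6]=?)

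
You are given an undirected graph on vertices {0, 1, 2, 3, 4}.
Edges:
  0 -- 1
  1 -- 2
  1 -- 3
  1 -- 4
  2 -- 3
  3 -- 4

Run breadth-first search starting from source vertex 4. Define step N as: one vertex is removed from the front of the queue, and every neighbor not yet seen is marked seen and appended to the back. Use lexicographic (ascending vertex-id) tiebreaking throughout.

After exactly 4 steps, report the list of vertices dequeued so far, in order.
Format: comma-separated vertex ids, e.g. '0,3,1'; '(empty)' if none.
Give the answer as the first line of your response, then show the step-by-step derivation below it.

4,1,3,0

step 1: dequeue 4; queue=[1,3]; order=4
step 2: dequeue 1; queue=[3,0,2]; order=4,1
step 3: dequeue 3; queue=[0,2]; order=4,1,3
step 4: dequeue 0; queue=[2]; order=4,1,3,0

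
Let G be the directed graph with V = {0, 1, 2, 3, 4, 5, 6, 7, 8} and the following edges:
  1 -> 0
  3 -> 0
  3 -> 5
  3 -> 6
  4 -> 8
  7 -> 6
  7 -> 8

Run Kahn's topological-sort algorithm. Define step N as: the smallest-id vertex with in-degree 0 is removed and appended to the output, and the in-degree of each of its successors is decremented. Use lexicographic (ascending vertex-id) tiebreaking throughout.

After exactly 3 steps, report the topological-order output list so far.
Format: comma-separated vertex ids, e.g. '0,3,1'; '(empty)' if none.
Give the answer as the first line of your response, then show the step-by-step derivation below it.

1,2,3

step 1: output 1; order=[1]; indeg=(1,0,0,0,0,1,2,0,2)
step 2: output 2; order=[1,2]; indeg=(1,0,0,0,0,1,2,0,2)
step 3: output 3; order=[1,2,3]; indeg=(0,0,0,0,0,0,1,0,2)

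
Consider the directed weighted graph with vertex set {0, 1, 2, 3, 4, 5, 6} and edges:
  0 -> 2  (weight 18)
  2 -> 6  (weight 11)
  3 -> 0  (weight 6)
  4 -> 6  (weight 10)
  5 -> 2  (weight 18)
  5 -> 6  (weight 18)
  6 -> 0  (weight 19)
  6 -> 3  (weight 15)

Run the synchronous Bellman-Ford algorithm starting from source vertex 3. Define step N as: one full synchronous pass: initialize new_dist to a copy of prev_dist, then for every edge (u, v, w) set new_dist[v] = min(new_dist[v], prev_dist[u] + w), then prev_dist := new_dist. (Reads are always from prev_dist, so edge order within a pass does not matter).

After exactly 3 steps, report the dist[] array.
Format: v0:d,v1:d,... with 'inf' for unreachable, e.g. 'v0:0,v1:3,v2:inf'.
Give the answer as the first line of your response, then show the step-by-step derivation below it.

v0:6,v1:inf,v2:24,v3:0,v4:inf,v5:inf,v6:35

step 1: dist = v0:6,v1:inf,v2:inf,v3:0,v4:inf,v5:inf,v6:inf
step 2: dist = v0:6,v1:inf,v2:24,v3:0,v4:inf,v5:inf,v6:inf
step 3: dist = v0:6,v1:inf,v2:24,v3:0,v4:inf,v5:inf,v6:35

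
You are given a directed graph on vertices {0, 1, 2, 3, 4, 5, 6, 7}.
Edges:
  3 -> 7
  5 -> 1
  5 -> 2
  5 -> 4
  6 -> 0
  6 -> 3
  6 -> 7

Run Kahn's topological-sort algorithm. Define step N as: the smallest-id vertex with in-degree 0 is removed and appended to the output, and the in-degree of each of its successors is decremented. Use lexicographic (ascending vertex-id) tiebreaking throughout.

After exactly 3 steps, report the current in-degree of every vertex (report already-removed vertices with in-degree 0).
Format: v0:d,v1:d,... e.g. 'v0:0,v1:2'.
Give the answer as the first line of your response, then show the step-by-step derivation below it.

v0:1,v1:0,v2:0,v3:1,v4:0,v5:0,v6:0,v7:2

step 1: output 5; order=[5]; indeg=(1,0,0,1,0,0,0,2)
step 2: output 1; order=[5,1]; indeg=(1,0,0,1,0,0,0,2)
step 3: output 2; order=[5,1,2]; indeg=(1,0,0,1,0,0,0,2)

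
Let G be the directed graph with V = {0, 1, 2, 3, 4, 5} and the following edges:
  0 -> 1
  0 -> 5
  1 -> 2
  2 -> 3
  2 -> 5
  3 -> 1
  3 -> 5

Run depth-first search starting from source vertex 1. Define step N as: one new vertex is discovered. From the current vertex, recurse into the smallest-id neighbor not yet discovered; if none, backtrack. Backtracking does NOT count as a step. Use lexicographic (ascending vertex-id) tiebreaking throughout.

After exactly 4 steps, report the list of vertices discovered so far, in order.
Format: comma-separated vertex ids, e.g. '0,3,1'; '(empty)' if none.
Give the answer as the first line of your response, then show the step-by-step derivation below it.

1,2,3,5

step 1: discover 1; path=1; order=1
step 2: discover 2; path=1>2; order=1,2
step 3: discover 3; path=1>2>3; order=1,2,3
step 4: discover 5; path=1>2>3>5; order=1,2,3,5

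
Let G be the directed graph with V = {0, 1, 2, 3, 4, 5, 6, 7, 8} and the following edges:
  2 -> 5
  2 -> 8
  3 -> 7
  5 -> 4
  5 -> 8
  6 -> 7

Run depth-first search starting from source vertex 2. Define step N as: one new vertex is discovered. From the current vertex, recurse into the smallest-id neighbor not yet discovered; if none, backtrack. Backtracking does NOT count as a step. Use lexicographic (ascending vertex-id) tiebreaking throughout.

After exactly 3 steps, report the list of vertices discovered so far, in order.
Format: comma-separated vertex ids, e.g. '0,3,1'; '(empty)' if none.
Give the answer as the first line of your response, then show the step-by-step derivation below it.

2,5,4

step 1: discover 2; path=2; order=2
step 2: discover 5; path=2>5; order=2,5
step 3: discover 4; path=2>5>4; order=2,5,4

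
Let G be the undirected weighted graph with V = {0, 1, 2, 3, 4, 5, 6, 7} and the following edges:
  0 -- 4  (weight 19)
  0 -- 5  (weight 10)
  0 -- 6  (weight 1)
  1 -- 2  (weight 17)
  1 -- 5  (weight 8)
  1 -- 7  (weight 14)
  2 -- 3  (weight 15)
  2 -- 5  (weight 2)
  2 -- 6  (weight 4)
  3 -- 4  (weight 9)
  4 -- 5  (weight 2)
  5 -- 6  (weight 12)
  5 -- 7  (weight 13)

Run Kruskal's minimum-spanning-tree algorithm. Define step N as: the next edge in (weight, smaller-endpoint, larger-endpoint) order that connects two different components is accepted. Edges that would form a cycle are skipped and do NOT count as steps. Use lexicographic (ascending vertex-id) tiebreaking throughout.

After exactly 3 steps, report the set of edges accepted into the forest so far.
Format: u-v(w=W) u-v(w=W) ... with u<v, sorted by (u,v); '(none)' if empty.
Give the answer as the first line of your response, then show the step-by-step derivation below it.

0-6(w=1) 2-5(w=2) 4-5(w=2)

step 1: add edge 0-6 (w=1); MST = {0-6(w=1)}
step 2: add edge 2-5 (w=2); MST = {0-6(w=1) 2-5(w=2)}
step 3: add edge 4-5 (w=2); MST = {0-6(w=1) 2-5(w=2) 4-5(w=2)}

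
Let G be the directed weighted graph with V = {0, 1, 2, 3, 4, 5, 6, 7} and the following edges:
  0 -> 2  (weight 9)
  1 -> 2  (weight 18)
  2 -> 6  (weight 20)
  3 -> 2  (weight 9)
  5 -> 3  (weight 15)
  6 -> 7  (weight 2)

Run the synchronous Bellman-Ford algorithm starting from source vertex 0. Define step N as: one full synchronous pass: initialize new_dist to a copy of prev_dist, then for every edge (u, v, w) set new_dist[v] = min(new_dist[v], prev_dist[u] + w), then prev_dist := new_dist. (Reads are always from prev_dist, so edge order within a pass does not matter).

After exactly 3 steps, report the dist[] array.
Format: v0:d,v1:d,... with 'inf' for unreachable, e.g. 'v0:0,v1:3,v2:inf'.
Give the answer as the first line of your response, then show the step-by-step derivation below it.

v0:0,v1:inf,v2:9,v3:inf,v4:inf,v5:inf,v6:29,v7:31

step 1: dist = v0:0,v1:inf,v2:9,v3:inf,v4:inf,v5:inf,v6:inf,v7:inf
step 2: dist = v0:0,v1:inf,v2:9,v3:inf,v4:inf,v5:inf,v6:29,v7:inf
step 3: dist = v0:0,v1:inf,v2:9,v3:inf,v4:inf,v5:inf,v6:29,v7:31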